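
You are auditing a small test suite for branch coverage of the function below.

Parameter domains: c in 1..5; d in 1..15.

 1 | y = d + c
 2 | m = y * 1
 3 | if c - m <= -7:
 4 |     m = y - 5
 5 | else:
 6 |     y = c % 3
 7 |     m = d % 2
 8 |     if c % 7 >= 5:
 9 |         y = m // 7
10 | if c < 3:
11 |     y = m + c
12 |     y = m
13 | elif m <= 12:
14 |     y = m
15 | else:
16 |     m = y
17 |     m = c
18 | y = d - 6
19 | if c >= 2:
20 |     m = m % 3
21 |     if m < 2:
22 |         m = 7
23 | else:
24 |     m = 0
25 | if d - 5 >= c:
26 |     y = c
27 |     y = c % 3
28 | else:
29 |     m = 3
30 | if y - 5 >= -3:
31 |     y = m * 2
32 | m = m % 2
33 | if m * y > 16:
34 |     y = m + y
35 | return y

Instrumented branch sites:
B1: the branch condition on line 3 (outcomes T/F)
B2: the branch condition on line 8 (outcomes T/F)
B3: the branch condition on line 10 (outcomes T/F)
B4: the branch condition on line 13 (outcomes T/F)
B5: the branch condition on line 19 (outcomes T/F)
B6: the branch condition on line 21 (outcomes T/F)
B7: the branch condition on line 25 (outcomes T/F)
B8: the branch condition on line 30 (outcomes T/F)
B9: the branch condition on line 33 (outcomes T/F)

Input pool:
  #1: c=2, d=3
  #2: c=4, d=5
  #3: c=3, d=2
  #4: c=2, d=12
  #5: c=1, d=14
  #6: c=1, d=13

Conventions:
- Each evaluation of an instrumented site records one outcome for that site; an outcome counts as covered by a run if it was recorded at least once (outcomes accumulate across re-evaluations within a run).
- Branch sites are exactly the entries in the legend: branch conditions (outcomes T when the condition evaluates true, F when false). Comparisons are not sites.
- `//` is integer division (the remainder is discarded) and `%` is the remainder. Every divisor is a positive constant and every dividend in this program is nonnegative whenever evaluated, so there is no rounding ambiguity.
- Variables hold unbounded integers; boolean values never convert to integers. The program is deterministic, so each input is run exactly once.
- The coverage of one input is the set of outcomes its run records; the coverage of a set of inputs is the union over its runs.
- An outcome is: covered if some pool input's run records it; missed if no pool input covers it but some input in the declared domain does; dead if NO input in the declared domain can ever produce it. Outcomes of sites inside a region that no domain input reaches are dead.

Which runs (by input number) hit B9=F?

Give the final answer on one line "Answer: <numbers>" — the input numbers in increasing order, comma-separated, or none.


input #1 (c=2, d=3): covers B9=F
input #2 (c=4, d=5): covers B9=F
input #3 (c=3, d=2): covers B9=F
input #4 (c=2, d=12): covers B9=F
input #5 (c=1, d=14): covers B9=F
input #6 (c=1, d=13): covers B9=F
Answer: 1, 2, 3, 4, 5, 6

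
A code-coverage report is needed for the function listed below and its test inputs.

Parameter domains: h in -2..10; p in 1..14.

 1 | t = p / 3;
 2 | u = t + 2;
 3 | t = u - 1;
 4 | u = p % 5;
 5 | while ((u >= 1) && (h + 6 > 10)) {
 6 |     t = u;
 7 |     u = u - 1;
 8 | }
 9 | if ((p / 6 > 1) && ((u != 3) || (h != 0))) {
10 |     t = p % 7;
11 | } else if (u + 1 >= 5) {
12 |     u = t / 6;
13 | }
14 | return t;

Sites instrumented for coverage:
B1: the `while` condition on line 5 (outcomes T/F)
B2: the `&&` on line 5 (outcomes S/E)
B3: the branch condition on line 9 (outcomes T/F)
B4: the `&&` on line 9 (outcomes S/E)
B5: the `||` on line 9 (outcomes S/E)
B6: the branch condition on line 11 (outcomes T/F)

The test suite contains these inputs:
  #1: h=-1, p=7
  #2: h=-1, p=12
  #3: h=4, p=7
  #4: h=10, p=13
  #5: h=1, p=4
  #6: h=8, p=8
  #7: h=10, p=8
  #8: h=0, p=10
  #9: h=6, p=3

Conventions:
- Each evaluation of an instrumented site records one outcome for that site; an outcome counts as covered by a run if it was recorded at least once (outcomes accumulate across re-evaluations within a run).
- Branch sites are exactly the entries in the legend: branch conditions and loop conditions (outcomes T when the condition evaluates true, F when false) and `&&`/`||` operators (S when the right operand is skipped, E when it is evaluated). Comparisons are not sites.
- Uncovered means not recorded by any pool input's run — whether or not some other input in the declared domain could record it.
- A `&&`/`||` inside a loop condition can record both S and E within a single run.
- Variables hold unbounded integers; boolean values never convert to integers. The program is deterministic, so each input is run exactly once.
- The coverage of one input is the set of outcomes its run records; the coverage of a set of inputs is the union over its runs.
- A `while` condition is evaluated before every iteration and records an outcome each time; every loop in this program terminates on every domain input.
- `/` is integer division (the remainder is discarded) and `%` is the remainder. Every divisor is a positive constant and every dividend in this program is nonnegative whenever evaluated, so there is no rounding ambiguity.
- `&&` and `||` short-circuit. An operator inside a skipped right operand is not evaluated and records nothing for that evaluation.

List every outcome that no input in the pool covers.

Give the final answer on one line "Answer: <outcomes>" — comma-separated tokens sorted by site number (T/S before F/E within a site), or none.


#1 (h=-1, p=7) -> B2->E, B1->F, B4->S, B3->F, B6->F; covered: B1=F, B2=E, B3=F, B4=S, B6=F
#2 (h=-1, p=12) -> B2->E, B1->F, B4->E, B5->S, B3->T; covered: B1=F, B2=E, B3=T, B4=E, B5=S
#3 (h=4, p=7) -> B2->E, B1->F, B4->S, B3->F, B6->F; covered: B1=F, B2=E, B3=F, B4=S, B6=F
#4 (h=10, p=13) -> B2->E, B1->T, B2->E, B1->T, B2->E, B1->T, B2->S, B1->F, B4->E, B5->S, B3->T; covered: B1=T, B1=F, B2=S, B2=E, B3=T, B4=E, B5=S
#5 (h=1, p=4) -> B2->E, B1->F, B4->S, B3->F, B6->T; covered: B1=F, B2=E, B3=F, B4=S, B6=T
#6 (h=8, p=8) -> B2->E, B1->T, B2->E, B1->T, B2->E, B1->T, B2->S, B1->F, B4->S, B3->F, B6->F; covered: B1=T, B1=F, B2=S, B2=E, B3=F, B4=S, B6=F
#7 (h=10, p=8) -> B2->E, B1->T, B2->E, B1->T, B2->E, B1->T, B2->S, B1->F, B4->S, B3->F, B6->F; covered: B1=T, B1=F, B2=S, B2=E, B3=F, B4=S, B6=F
#8 (h=0, p=10) -> B2->S, B1->F, B4->S, B3->F, B6->F; covered: B1=F, B2=S, B3=F, B4=S, B6=F
#9 (h=6, p=3) -> B2->E, B1->T, B2->E, B1->T, B2->E, B1->T, B2->S, B1->F, B4->S, B3->F, B6->F; covered: B1=T, B1=F, B2=S, B2=E, B3=F, B4=S, B6=F
union over the pool: B1=T, B1=F, B2=S, B2=E, B3=T, B3=F, B4=S, B4=E, B5=S, B6=T, B6=F
uncovered (1 of 12): B5=E
Answer: B5=E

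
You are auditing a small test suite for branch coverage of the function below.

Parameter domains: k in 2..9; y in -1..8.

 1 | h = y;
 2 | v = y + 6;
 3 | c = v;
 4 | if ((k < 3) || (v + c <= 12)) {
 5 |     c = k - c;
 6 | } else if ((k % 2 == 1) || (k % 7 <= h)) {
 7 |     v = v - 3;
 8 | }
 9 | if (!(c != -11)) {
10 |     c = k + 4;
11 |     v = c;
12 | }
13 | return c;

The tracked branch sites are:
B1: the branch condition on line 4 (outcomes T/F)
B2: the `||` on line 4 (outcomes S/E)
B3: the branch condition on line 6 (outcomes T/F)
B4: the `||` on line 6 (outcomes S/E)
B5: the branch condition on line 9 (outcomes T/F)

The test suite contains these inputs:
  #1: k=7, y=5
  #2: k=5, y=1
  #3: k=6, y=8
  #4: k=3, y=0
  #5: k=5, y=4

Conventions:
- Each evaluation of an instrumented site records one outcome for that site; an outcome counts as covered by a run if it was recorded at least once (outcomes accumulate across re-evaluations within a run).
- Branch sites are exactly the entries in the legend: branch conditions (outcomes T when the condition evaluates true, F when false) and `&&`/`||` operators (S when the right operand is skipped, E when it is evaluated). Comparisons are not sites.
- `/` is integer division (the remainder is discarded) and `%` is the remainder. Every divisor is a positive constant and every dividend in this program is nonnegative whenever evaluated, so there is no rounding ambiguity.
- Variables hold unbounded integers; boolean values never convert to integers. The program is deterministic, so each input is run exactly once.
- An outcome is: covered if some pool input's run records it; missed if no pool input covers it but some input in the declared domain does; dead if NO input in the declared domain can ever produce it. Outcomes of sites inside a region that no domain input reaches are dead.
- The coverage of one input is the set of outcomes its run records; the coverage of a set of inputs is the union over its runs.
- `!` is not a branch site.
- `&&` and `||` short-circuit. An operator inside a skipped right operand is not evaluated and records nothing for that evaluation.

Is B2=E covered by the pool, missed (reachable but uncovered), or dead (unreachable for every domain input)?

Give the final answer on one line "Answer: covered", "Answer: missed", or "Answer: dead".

B2=E is recorded by pool input(s) 1, 2, 3, 4, 5 -> covered

Answer: covered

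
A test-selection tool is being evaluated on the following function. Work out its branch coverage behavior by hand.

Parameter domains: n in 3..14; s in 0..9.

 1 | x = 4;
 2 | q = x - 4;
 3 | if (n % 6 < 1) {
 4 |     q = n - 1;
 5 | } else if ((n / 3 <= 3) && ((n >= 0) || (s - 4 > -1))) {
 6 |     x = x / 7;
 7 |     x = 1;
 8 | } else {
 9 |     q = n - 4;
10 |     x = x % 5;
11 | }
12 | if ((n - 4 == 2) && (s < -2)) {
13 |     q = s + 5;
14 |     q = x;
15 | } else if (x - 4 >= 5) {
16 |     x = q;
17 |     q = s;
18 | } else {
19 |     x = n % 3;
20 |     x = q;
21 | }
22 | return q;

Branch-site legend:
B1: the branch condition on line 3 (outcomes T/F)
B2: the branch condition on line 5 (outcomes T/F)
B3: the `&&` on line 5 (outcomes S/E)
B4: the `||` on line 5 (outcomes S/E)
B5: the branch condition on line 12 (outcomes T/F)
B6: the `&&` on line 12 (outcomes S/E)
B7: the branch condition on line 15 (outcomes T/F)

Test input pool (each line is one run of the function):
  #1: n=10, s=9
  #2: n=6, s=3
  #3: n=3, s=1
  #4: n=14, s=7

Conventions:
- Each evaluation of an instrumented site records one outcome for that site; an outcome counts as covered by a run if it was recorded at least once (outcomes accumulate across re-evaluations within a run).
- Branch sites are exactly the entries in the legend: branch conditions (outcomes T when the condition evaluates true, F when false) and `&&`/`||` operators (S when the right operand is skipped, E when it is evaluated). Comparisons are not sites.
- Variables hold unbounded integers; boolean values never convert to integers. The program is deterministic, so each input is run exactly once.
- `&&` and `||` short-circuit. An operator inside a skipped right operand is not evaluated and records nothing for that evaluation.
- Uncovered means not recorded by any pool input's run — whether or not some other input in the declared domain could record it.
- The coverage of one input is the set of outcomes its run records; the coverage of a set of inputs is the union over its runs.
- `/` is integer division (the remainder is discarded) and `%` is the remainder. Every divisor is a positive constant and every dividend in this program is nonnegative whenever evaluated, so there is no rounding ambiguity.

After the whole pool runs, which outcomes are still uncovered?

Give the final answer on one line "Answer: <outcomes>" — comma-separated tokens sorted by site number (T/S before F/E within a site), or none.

input #1 (n=10, s=9): covers B1=F, B2=T, B3=E, B4=S, B5=F, B6=S, B7=F
input #2 (n=6, s=3): covers B1=T, B5=F, B6=E, B7=F
input #3 (n=3, s=1): covers B1=F, B2=T, B3=E, B4=S, B5=F, B6=S, B7=F
input #4 (n=14, s=7): covers B1=F, B2=F, B3=S, B5=F, B6=S, B7=F
union over the pool: B1=T, B1=F, B2=T, B2=F, B3=S, B3=E, B4=S, B5=F, B6=S, B6=E, B7=F
uncovered (3 of 14): B4=E, B5=T, B7=T

Answer: B4=E, B5=T, B7=T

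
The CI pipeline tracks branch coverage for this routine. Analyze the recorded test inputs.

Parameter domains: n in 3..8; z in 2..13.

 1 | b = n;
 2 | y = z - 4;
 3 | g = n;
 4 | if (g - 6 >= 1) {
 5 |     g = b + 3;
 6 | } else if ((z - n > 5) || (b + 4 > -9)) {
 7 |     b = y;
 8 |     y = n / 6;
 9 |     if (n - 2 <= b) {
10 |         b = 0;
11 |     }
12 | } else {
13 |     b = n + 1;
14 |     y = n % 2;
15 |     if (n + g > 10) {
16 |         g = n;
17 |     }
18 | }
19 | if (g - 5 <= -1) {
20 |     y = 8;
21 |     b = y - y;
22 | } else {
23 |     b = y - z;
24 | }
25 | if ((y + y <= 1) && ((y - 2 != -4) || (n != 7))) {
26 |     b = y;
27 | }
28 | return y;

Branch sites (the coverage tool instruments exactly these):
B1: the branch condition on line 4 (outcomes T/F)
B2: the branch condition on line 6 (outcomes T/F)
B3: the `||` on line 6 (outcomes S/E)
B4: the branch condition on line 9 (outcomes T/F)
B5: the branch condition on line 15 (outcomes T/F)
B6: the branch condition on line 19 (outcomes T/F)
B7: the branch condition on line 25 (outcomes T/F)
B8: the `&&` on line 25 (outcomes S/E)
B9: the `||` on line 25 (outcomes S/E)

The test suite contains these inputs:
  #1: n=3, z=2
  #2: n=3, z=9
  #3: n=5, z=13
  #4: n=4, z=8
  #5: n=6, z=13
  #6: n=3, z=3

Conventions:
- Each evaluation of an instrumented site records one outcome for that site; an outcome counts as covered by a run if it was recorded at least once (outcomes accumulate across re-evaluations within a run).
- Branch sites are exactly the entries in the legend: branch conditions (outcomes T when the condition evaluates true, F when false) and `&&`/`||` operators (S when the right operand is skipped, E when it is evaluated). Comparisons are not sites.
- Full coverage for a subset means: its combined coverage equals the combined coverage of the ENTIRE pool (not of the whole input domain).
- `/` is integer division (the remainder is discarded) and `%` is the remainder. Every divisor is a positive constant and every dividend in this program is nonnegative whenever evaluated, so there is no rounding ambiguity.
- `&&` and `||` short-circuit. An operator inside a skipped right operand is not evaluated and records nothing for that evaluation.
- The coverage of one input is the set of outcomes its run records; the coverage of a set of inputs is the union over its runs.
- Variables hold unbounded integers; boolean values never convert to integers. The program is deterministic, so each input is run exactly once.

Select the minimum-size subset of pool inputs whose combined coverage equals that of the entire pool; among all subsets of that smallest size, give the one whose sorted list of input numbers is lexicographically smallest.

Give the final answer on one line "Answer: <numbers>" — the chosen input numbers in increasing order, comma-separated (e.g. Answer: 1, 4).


#1 (n=3, z=2) -> covered: B1=F, B2=T, B3=E, B4=F, B6=T, B7=F, B8=S
#2 (n=3, z=9) -> covered: B1=F, B2=T, B3=S, B4=T, B6=T, B7=F, B8=S
#3 (n=5, z=13) -> covered: B1=F, B2=T, B3=S, B4=T, B6=F, B7=T, B8=E, B9=S
#4 (n=4, z=8) -> covered: B1=F, B2=T, B3=E, B4=T, B6=T, B7=F, B8=S
#5 (n=6, z=13) -> covered: B1=F, B2=T, B3=S, B4=T, B6=F, B7=F, B8=S
#6 (n=3, z=3) -> covered: B1=F, B2=T, B3=E, B4=F, B6=T, B7=F, B8=S
together the pool reaches 13 outcomes: B1=F, B2=T, B3=S, B3=E, B4=T, B4=F, B6=T, B6=F, B7=T, B7=F, B8=S, B8=E, B9=S
no size-1 subset reaches all 13 outcomes (best union: 8/13)
inputs {1, 3} (size 2) cover everything; no size-2 subset with a lexicographically smaller index list covers all 13
Answer: 1, 3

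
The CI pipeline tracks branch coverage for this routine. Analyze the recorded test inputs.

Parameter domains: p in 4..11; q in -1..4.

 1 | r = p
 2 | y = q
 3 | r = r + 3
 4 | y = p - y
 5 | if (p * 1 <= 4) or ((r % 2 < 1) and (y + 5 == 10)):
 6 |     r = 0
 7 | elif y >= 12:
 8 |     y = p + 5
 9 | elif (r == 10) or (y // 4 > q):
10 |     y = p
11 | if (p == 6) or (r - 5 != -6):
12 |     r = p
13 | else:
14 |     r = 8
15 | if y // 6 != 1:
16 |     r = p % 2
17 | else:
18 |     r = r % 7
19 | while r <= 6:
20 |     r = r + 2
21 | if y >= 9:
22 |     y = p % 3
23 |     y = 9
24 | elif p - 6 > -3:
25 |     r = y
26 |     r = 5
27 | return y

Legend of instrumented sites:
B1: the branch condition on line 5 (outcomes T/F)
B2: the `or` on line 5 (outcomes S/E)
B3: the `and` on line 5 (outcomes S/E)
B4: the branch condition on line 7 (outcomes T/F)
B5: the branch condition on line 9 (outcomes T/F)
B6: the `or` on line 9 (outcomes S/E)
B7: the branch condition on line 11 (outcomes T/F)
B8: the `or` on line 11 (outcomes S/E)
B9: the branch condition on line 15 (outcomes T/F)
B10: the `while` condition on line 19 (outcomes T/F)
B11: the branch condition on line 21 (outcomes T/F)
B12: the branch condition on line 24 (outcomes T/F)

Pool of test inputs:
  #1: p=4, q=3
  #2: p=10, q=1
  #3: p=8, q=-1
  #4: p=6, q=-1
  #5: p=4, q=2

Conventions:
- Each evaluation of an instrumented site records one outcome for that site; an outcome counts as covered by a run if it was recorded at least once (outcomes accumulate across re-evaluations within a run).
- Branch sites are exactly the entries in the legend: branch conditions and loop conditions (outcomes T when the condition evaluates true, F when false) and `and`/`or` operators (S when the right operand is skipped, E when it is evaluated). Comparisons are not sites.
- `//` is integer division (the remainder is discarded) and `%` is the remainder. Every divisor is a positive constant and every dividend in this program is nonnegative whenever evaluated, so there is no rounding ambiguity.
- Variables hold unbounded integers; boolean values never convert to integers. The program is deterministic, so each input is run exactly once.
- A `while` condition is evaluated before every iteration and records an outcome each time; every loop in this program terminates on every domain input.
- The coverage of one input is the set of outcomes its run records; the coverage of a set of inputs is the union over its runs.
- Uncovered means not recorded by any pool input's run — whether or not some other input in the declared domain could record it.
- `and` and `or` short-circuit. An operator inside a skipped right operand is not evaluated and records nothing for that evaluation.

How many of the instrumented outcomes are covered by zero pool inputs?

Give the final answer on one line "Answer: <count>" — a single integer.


run #1 (p=4, q=3) runs B2->S, B1->T, B8->E, B7->T, B9->T, B10->T, B10->T, B10->T, B10->T, B10->F, B11->F, B12->T; records B1=T, B2=S, B7=T, B8=E, B9=T, B10=T, B10=F, B11=F, B12=T
run #2 (p=10, q=1) runs B2->E, B3->S, B1->F, B4->F, B6->E, B5->T, B8->E, B7->T, B9->F, B10->T, B10->T, B10->F, B11->T; records B1=F, B2=E, B3=S, B4=F, B5=T, B6=E, B7=T, B8=E, B9=F, B10=T, B10=F, B11=T
run #3 (p=8, q=-1) runs B2->E, B3->S, B1->F, B4->F, B6->E, B5->T, B8->E, B7->T, B9->F, B10->T, B10->T, B10->T, B10->F, B11->F, ...; records B1=F, B2=E, B3=S, B4=F, B5=T, B6=E, B7=T, B8=E, B9=F, B10=T, B10=F, B11=F, B12=T
run #4 (p=6, q=-1) runs B2->E, B3->S, B1->F, B4->F, B6->E, B5->T, B8->S, B7->T, B9->F, B10->T, B10->F, B11->F, B12->T; records B1=F, B2=E, B3=S, B4=F, B5=T, B6=E, B7=T, B8=S, B9=F, B10=T, B10=F, B11=F, B12=T
run #5 (p=4, q=2) runs B2->S, B1->T, B8->E, B7->T, B9->T, B10->T, B10->T, B10->T, B10->T, B10->F, B11->F, B12->T; records B1=T, B2=S, B7=T, B8=E, B9=T, B10=T, B10=F, B11=F, B12=T
union over the pool: B1=T, B1=F, B2=S, B2=E, B3=S, B4=F, B5=T, B6=E, B7=T, B8=S, B8=E, B9=T, B9=F, B10=T, B10=F, B11=T, B11=F, B12=T
uncovered (6 of 24): B3=E, B4=T, B5=F, B6=S, B7=F, B12=F
Answer: 6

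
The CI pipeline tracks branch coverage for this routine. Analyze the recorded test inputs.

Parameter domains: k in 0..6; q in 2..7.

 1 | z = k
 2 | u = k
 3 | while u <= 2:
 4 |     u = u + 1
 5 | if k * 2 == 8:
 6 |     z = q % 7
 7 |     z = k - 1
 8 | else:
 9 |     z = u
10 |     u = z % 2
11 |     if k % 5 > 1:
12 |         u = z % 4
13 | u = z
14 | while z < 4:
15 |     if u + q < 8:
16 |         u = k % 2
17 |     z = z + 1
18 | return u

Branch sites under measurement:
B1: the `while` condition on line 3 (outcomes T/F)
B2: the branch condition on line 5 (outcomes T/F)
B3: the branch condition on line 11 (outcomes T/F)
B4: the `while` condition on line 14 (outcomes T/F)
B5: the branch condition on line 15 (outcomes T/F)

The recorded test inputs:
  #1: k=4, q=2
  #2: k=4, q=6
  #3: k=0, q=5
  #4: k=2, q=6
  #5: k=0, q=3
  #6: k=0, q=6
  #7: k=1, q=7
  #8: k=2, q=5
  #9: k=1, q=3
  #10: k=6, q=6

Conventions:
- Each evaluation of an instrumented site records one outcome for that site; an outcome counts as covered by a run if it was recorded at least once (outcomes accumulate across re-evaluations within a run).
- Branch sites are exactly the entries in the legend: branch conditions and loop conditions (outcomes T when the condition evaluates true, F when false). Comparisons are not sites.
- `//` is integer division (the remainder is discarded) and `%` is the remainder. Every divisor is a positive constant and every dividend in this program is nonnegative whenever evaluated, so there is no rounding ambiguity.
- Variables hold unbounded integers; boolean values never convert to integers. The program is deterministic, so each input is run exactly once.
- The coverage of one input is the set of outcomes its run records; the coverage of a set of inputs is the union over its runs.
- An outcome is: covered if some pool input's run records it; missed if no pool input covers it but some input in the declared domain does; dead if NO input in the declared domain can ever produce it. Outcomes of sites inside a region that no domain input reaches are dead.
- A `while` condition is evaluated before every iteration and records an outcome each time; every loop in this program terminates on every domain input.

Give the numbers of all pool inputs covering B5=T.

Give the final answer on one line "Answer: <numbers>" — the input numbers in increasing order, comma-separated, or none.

input #1 (k=4, q=2): covers B5=T
input #2 (k=4, q=6): misses B5=T
input #3 (k=0, q=5): misses B5=T
input #4 (k=2, q=6): misses B5=T
input #5 (k=0, q=3): covers B5=T
input #6 (k=0, q=6): misses B5=T
input #7 (k=1, q=7): misses B5=T
input #8 (k=2, q=5): misses B5=T
input #9 (k=1, q=3): covers B5=T
input #10 (k=6, q=6): misses B5=T

Answer: 1, 5, 9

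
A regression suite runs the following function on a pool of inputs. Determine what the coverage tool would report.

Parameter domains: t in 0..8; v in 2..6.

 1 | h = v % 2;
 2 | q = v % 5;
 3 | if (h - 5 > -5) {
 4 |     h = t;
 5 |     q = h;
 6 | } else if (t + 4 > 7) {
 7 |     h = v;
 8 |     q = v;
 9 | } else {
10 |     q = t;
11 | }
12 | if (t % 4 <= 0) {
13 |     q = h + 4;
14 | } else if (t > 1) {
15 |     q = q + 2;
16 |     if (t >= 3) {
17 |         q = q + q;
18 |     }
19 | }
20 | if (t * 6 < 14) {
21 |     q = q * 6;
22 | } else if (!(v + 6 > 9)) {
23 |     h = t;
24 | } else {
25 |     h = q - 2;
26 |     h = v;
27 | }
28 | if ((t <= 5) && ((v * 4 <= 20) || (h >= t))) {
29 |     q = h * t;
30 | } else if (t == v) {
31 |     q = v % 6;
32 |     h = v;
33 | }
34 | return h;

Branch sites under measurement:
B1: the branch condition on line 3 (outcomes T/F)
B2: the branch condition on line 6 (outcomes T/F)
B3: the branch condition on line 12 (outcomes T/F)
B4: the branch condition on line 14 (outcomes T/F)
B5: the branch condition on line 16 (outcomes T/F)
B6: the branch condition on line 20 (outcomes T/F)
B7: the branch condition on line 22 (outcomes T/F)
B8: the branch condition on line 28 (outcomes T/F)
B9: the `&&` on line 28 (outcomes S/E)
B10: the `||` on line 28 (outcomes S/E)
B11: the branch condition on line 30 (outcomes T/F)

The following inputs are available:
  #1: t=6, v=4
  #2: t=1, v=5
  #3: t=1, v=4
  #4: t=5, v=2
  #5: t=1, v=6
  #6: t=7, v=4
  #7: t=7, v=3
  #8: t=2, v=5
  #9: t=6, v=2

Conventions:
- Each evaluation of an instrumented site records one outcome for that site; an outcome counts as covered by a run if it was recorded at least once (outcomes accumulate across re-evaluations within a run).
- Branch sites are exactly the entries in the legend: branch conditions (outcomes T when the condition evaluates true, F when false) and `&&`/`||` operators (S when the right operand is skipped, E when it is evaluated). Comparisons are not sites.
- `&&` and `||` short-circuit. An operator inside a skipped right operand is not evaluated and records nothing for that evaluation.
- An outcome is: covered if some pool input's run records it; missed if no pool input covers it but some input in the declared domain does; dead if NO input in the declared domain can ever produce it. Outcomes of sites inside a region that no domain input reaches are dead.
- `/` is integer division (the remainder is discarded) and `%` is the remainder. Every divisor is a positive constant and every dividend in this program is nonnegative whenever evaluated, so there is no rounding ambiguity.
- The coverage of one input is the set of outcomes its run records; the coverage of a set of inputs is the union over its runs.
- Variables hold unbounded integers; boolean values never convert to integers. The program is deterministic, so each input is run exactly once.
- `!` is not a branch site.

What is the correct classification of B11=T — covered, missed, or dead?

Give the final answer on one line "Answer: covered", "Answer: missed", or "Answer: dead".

no pool input records B11=T
but domain input (t=6, v=6) does record it -> reachable, so missed

Answer: missed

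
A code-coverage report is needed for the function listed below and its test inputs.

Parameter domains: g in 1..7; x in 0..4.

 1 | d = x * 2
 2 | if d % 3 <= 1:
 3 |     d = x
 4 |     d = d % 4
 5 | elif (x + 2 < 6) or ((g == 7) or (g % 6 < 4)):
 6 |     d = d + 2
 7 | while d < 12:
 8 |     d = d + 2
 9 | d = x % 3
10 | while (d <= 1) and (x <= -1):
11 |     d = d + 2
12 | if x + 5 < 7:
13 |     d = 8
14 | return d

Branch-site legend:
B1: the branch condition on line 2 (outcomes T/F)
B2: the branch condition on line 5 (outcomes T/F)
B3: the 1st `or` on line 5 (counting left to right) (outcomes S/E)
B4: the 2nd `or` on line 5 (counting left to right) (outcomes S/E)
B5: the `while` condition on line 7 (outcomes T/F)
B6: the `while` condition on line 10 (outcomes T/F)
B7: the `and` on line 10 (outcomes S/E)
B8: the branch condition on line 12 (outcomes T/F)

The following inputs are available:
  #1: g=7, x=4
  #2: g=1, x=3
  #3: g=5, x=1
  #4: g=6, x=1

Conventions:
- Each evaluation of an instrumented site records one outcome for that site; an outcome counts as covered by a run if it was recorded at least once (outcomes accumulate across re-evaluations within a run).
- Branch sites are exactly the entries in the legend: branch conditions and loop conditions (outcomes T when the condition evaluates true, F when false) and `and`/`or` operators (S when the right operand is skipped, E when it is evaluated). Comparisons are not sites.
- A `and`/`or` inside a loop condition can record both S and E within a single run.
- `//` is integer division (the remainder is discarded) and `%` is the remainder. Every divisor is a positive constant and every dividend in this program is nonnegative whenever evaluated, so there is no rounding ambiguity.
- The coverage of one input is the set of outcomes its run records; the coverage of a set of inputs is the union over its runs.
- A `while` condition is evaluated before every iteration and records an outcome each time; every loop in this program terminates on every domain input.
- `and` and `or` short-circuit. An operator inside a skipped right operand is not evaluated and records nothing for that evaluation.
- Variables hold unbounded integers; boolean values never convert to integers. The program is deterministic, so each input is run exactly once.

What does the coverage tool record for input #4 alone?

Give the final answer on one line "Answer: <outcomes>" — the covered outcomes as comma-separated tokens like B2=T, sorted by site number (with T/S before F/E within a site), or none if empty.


Running input #4 (g=6, x=1), event by event:
  B1->F, B3->S, B2->T, B5->T, B5->T, B5->T, B5->T, B5->F, B7->E, B6->F
  B8->T
collecting distinct outcomes: B1=F, B2=T, B3=S, B5=T, B5=F, B6=F, B7=E, B8=T
Answer: B1=F, B2=T, B3=S, B5=T, B5=F, B6=F, B7=E, B8=T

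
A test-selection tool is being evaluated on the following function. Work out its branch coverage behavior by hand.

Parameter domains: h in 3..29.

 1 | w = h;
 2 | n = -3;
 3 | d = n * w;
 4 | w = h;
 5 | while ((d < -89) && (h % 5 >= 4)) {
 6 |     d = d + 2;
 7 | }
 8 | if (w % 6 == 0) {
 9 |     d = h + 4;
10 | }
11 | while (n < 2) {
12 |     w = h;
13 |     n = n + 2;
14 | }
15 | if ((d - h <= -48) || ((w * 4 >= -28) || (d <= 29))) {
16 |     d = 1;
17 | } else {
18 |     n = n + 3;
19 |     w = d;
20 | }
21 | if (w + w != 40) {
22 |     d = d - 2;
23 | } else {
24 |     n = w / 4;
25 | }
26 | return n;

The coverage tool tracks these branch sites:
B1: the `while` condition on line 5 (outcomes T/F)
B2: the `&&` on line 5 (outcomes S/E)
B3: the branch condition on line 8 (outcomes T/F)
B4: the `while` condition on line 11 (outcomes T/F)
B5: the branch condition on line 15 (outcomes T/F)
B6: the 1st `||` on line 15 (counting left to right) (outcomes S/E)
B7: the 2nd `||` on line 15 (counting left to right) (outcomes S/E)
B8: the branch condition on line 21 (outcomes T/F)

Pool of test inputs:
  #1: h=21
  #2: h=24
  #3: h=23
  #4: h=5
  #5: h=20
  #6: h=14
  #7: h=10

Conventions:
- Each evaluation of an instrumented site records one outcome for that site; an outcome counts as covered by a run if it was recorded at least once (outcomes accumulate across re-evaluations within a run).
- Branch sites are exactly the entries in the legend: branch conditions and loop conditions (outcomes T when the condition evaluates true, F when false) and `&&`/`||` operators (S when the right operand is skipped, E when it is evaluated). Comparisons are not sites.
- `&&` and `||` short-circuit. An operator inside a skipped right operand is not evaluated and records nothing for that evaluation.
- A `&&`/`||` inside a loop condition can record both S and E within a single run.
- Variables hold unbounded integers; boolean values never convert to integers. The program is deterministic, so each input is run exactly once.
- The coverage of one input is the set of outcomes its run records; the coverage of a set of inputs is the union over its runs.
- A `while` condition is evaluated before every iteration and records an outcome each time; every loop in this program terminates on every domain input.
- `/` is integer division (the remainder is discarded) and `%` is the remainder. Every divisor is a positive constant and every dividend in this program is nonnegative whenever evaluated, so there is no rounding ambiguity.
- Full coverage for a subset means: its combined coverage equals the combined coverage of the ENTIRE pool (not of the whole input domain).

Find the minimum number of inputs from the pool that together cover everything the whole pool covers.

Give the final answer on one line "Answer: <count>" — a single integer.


run #1 (h=21) runs B2->S, B1->F, B3->F, B4->T, B4->T, B4->T, B4->F, B6->S, B5->T, B8->T; records B1=F, B2=S, B3=F, B4=T, B4=F, B5=T, B6=S, B8=T
run #2 (h=24) runs B2->S, B1->F, B3->T, B4->T, B4->T, B4->T, B4->F, B6->E, B7->S, B5->T, B8->T; records B1=F, B2=S, B3=T, B4=T, B4=F, B5=T, B6=E, B7=S, B8=T
run #3 (h=23) runs B2->S, B1->F, B3->F, B4->T, B4->T, B4->T, B4->F, B6->S, B5->T, B8->T; records B1=F, B2=S, B3=F, B4=T, B4=F, B5=T, B6=S, B8=T
run #4 (h=5) runs B2->S, B1->F, B3->F, B4->T, B4->T, B4->T, B4->F, B6->E, B7->S, B5->T, B8->T; records B1=F, B2=S, B3=F, B4=T, B4=F, B5=T, B6=E, B7=S, B8=T
run #5 (h=20) runs B2->S, B1->F, B3->F, B4->T, B4->T, B4->T, B4->F, B6->S, B5->T, B8->F; records B1=F, B2=S, B3=F, B4=T, B4=F, B5=T, B6=S, B8=F
run #6 (h=14) runs B2->S, B1->F, B3->F, B4->T, B4->T, B4->T, B4->F, B6->S, B5->T, B8->T; records B1=F, B2=S, B3=F, B4=T, B4=F, B5=T, B6=S, B8=T
run #7 (h=10) runs B2->S, B1->F, B3->F, B4->T, B4->T, B4->T, B4->F, B6->E, B7->S, B5->T, B8->T; records B1=F, B2=S, B3=F, B4=T, B4=F, B5=T, B6=E, B7=S, B8=T
the full pool covers 12 outcomes: B1=F, B2=S, B3=T, B3=F, B4=T, B4=F, B5=T, B6=S, B6=E, B7=S, B8=T, B8=F
size 1 is not enough: best union over all size-1 subsets is 9/12
size 2: inputs {2, 5} cover all 12 outcomes, and no lexicographically smaller subset of this size does
Answer: 2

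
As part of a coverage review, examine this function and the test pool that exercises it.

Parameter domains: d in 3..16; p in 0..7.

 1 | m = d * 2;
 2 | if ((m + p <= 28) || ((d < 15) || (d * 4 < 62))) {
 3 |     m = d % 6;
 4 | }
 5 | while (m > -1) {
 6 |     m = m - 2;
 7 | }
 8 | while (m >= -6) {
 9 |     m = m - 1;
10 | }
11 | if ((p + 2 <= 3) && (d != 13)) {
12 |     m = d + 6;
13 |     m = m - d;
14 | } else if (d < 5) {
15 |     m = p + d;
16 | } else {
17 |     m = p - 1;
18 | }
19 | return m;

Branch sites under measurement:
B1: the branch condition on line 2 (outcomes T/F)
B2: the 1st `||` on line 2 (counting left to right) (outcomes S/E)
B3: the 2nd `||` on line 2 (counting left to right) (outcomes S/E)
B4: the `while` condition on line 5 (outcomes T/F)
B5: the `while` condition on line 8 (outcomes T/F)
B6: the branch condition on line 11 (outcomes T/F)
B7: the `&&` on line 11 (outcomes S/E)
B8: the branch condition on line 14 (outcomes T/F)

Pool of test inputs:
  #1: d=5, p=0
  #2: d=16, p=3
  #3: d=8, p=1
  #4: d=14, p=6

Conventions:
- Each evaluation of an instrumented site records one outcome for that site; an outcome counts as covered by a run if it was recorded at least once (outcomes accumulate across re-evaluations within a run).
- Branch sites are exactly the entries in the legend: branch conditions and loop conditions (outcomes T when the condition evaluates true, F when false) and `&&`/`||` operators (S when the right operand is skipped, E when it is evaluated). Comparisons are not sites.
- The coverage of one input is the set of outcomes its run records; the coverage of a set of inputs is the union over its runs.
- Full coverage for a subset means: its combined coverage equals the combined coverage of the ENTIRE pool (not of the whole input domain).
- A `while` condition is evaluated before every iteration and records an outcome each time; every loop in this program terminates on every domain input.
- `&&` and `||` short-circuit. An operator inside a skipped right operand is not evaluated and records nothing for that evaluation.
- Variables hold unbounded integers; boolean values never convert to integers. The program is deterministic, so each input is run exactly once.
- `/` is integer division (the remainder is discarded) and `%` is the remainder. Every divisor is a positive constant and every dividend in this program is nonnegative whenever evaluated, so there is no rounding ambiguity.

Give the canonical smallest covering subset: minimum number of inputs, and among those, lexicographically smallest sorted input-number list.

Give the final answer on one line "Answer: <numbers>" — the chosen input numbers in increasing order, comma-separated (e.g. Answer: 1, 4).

test 1 (d=5, p=0) fires B2->S, B1->T, B4->T, B4->T, B4->T, B4->F, B5->T, B5->T, B5->T, B5->T, B5->T, B5->T, B5->F, B7->E, ...; hits B1=T, B2=S, B4=T, B4=F, B5=T, B5=F, B6=T, B7=E
test 2 (d=16, p=3) fires B2->E, B3->E, B1->F, B4->T, B4->T, B4->T, B4->T, B4->T, B4->T, B4->T, B4->T, B4->T, B4->T, B4->T, ...; hits B1=F, B2=E, B3=E, B4=T, B4=F, B5=T, B5=F, B6=F, B7=S, B8=F
test 3 (d=8, p=1) fires B2->S, B1->T, B4->T, B4->T, B4->F, B5->T, B5->T, B5->T, B5->T, B5->T, B5->F, B7->E, B6->T; hits B1=T, B2=S, B4=T, B4=F, B5=T, B5=F, B6=T, B7=E
test 4 (d=14, p=6) fires B2->E, B3->S, B1->T, B4->T, B4->T, B4->F, B5->T, B5->T, B5->T, B5->T, B5->T, B5->F, B7->S, B6->F, ...; hits B1=T, B2=E, B3=S, B4=T, B4=F, B5=T, B5=F, B6=F, B7=S, B8=F
the full pool covers 15 outcomes: B1=T, B1=F, B2=S, B2=E, B3=S, B3=E, B4=T, B4=F, B5=T, B5=F, B6=T, B6=F, B7=S, B7=E, B8=F
no size-1 subset reaches all 15 outcomes (best union: 10/15)
no size-2 subset reaches all 15 outcomes (best union: 14/15)
size 3: inputs {1, 2, 4} cover all 15 outcomes, and no lexicographically smaller subset of this size does

Answer: 1, 2, 4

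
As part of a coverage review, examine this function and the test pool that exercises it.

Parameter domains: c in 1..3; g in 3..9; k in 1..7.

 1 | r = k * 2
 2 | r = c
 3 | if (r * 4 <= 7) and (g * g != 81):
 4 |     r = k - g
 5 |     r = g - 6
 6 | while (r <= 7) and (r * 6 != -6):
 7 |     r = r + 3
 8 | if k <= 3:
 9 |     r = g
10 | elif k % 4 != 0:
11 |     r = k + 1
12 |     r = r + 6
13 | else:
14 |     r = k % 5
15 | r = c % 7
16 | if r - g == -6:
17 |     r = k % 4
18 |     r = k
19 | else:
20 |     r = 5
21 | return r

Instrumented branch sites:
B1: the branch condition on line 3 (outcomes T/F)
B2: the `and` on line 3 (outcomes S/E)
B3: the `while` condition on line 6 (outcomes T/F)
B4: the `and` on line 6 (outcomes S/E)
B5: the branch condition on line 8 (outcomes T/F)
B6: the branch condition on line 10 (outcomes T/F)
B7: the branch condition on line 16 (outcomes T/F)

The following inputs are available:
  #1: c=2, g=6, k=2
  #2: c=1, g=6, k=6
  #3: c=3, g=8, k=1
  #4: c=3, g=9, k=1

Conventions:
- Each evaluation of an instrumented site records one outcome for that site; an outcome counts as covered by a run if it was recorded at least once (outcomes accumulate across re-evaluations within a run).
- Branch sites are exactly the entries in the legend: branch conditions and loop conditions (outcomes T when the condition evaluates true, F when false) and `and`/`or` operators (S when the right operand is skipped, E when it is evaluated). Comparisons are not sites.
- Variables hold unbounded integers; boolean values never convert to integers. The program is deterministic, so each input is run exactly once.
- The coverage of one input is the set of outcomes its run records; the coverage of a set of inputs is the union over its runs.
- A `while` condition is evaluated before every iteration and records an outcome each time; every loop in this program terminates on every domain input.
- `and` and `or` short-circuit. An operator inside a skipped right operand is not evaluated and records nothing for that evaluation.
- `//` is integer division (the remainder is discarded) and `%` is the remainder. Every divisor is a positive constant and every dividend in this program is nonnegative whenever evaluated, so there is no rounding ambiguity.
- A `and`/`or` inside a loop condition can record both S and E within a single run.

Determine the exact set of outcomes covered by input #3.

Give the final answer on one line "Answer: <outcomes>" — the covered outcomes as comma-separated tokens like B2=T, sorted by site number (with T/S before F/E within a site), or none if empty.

Event log for input #3 (c=3, g=8, k=1):
  B2->S, B1->F, B4->E, B3->T, B4->E, B3->T, B4->S, B3->F, B5->T, B7->F
distinct outcomes covered: B1=F, B2=S, B3=T, B3=F, B4=S, B4=E, B5=T, B7=F

Answer: B1=F, B2=S, B3=T, B3=F, B4=S, B4=E, B5=T, B7=F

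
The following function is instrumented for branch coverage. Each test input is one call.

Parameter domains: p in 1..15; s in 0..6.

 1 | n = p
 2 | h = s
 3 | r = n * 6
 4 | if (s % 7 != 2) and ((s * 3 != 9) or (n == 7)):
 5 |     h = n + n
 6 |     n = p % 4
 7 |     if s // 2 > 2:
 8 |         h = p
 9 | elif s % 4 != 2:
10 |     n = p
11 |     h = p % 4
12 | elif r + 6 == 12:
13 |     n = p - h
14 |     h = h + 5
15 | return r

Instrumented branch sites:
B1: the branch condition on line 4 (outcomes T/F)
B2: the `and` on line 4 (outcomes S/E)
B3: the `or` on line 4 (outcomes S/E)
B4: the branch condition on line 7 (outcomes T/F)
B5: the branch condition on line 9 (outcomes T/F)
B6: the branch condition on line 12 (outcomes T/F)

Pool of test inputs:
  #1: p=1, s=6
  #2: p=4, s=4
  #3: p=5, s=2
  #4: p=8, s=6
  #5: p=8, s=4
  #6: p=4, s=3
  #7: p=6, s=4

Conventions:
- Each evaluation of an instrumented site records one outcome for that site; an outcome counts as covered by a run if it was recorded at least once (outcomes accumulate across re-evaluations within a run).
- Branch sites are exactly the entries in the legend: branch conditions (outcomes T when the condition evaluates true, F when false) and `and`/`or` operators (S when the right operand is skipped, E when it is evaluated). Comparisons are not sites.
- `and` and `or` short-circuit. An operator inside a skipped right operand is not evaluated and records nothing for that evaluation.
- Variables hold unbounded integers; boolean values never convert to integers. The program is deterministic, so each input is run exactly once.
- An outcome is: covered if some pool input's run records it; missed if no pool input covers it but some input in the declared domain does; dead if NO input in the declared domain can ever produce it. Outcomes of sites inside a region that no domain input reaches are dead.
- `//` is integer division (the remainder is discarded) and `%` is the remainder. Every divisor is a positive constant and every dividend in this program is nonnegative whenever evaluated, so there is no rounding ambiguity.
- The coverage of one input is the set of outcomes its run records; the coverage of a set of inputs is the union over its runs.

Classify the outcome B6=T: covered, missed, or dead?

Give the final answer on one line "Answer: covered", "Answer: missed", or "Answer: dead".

no pool input records B6=T
but domain input (p=1, s=2) does record it -> reachable, so missed

Answer: missed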